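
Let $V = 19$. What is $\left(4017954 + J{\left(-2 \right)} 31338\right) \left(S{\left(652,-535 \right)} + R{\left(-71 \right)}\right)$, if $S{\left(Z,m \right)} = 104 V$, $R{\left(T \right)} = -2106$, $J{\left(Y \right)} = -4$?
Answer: $-506038260$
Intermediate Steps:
$S{\left(Z,m \right)} = 1976$ ($S{\left(Z,m \right)} = 104 \cdot 19 = 1976$)
$\left(4017954 + J{\left(-2 \right)} 31338\right) \left(S{\left(652,-535 \right)} + R{\left(-71 \right)}\right) = \left(4017954 - 125352\right) \left(1976 - 2106\right) = \left(4017954 - 125352\right) \left(-130\right) = 3892602 \left(-130\right) = -506038260$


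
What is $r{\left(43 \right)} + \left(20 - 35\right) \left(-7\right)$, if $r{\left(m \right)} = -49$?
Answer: $56$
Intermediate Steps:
$r{\left(43 \right)} + \left(20 - 35\right) \left(-7\right) = -49 + \left(20 - 35\right) \left(-7\right) = -49 - -105 = -49 + 105 = 56$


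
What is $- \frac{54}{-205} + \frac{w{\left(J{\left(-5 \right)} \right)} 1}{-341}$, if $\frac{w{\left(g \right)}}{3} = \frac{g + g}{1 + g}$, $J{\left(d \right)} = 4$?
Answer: $\frac{3486}{13981} \approx 0.24934$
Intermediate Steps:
$w{\left(g \right)} = \frac{6 g}{1 + g}$ ($w{\left(g \right)} = 3 \frac{g + g}{1 + g} = 3 \frac{2 g}{1 + g} = \frac{6 g}{1 + g}$)
$- \frac{54}{-205} + \frac{w{\left(J{\left(-5 \right)} \right)} 1}{-341} = - \frac{54}{-205} + \frac{6 \cdot 4 \frac{1}{1 + 4} \cdot 1}{-341} = \left(-54\right) \left(- \frac{1}{205}\right) + 6 \cdot 4 \cdot \frac{1}{5} \cdot 1 \left(- \frac{1}{341}\right) = \frac{54}{205} + 6 \cdot 4 \cdot \frac{1}{5} \cdot 1 \left(- \frac{1}{341}\right) = \frac{54}{205} + \frac{24}{5} \cdot 1 \left(- \frac{1}{341}\right) = \frac{54}{205} + \frac{24}{5} \left(- \frac{1}{341}\right) = \frac{54}{205} - \frac{24}{1705} = \frac{3486}{13981}$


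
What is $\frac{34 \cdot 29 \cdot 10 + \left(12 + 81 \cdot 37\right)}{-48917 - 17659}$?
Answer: $- \frac{12869}{66576} \approx -0.1933$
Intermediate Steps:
$\frac{34 \cdot 29 \cdot 10 + \left(12 + 81 \cdot 37\right)}{-48917 - 17659} = \frac{986 \cdot 10 + \left(12 + 2997\right)}{-66576} = \left(9860 + 3009\right) \left(- \frac{1}{66576}\right) = 12869 \left(- \frac{1}{66576}\right) = - \frac{12869}{66576}$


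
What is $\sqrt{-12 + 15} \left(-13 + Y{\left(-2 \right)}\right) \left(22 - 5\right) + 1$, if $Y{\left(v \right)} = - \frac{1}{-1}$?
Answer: $1 - 204 \sqrt{3} \approx -352.34$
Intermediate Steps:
$Y{\left(v \right)} = 1$ ($Y{\left(v \right)} = \left(-1\right) \left(-1\right) = 1$)
$\sqrt{-12 + 15} \left(-13 + Y{\left(-2 \right)}\right) \left(22 - 5\right) + 1 = \sqrt{-12 + 15} \left(-13 + 1\right) \left(22 - 5\right) + 1 = \sqrt{3} \left(\left(-12\right) 17\right) + 1 = \sqrt{3} \left(-204\right) + 1 = - 204 \sqrt{3} + 1 = 1 - 204 \sqrt{3}$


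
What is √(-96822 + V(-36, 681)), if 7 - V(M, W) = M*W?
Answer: I*√72299 ≈ 268.88*I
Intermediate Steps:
V(M, W) = 7 - M*W
√(-96822 + V(-36, 681)) = √(-96822 + (7 - 1*(-36)*681)) = √(-96822 + (7 + 24516)) = √(-96822 + 24523) = √(-72299) = I*√72299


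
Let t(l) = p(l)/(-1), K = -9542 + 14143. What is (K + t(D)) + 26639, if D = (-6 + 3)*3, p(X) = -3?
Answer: 31243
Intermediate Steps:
K = 4601
D = -9 (D = -3*3 = -9)
t(l) = 3 (t(l) = -3/(-1) = -3*(-1) = 3)
(K + t(D)) + 26639 = (4601 + 3) + 26639 = 4604 + 26639 = 31243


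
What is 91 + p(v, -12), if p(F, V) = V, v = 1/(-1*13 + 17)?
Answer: 79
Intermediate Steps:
v = ¼ (v = 1/(-13 + 17) = 1/4 = ¼ ≈ 0.25000)
91 + p(v, -12) = 91 - 12 = 79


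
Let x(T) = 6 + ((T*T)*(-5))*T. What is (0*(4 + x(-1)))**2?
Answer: 0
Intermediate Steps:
x(T) = 6 - 5*T**3 (x(T) = 6 + (T**2*(-5))*T = 6 + (-5*T**2)*T = 6 - 5*T**3)
(0*(4 + x(-1)))**2 = (0*(4 + (6 - 5*(-1)**3)))**2 = (0*(4 + (6 - 5*(-1))))**2 = (0*(4 + (6 + 5)))**2 = (0*(4 + 11))**2 = (0*15)**2 = 0**2 = 0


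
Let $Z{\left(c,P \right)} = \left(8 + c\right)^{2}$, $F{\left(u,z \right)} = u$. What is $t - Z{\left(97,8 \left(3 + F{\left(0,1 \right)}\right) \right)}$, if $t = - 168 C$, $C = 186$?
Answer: $-42273$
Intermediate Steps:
$t = -31248$ ($t = \left(-168\right) 186 = -31248$)
$t - Z{\left(97,8 \left(3 + F{\left(0,1 \right)}\right) \right)} = -31248 - \left(8 + 97\right)^{2} = -31248 - 105^{2} = -31248 - 11025 = -42273$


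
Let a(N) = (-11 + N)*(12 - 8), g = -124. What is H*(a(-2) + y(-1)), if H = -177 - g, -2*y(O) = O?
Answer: 5459/2 ≈ 2729.5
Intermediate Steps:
y(O) = -O/2
H = -53 (H = -177 - 1*(-124) = -177 + 124 = -53)
a(N) = -44 + 4*N (a(N) = (-11 + N)*4 = -44 + 4*N)
H*(a(-2) + y(-1)) = -53*((-44 + 4*(-2)) - ½*(-1)) = -53*((-44 - 8) + ½) = -53*(-52 + ½) = -53*(-103/2) = 5459/2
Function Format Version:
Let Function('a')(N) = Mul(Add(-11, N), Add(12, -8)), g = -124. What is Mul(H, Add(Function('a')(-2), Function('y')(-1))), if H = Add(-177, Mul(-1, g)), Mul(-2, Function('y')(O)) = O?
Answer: Rational(5459, 2) ≈ 2729.5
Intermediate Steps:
Function('y')(O) = Mul(Rational(-1, 2), O)
H = -53 (H = Add(-177, Mul(-1, -124)) = Add(-177, 124) = -53)
Function('a')(N) = Add(-44, Mul(4, N)) (Function('a')(N) = Mul(Add(-11, N), 4) = Add(-44, Mul(4, N)))
Mul(H, Add(Function('a')(-2), Function('y')(-1))) = Mul(-53, Add(Add(-44, Mul(4, -2)), Mul(Rational(-1, 2), -1))) = Mul(-53, Add(Add(-44, -8), Rational(1, 2))) = Mul(-53, Add(-52, Rational(1, 2))) = Mul(-53, Rational(-103, 2)) = Rational(5459, 2)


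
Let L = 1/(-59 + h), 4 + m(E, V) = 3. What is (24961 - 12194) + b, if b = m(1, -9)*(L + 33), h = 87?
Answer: 356551/28 ≈ 12734.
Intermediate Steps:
m(E, V) = -1 (m(E, V) = -4 + 3 = -1)
L = 1/28 (L = 1/(-59 + 87) = 1/28 ≈ 0.035714)
b = -925/28 (b = -(1/28 + 33) = -1*925/28 = -925/28 ≈ -33.036)
(24961 - 12194) + b = (24961 - 12194) - 925/28 = 12767 - 925/28 = 356551/28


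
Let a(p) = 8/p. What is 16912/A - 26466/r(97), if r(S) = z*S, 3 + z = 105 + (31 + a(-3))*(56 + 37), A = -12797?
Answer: -4828635370/3397462733 ≈ -1.4212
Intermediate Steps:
z = 2737 (z = -3 + (105 + (31 + 8/(-3))*(56 + 37)) = -3 + (105 + (31 + 8*(-⅓))*93) = -3 + (105 + (31 - 8/3)*93) = -3 + (105 + (85/3)*93) = -3 + (105 + 2635) = -3 + 2740 = 2737)
r(S) = 2737*S
16912/A - 26466/r(97) = 16912/(-12797) - 26466/(2737*97) = 16912*(-1/12797) - 26466/265489 = -16912/12797 - 26466*1/265489 = -16912/12797 - 26466/265489 = -4828635370/3397462733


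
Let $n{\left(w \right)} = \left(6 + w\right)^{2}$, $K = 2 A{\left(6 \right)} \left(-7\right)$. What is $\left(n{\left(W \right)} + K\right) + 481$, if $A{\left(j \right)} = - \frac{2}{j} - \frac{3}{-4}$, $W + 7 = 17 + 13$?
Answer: $\frac{7897}{6} \approx 1316.2$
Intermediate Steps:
$W = 23$ ($W = -7 + \left(17 + 13\right) = -7 + 30 = 23$)
$A{\left(j \right)} = \frac{3}{4} - \frac{2}{j}$ ($A{\left(j \right)} = - \frac{2}{j} - - \frac{3}{4} = - \frac{2}{j} + \frac{3}{4} = \frac{3}{4} - \frac{2}{j}$)
$K = - \frac{35}{6}$ ($K = 2 \left(\frac{3}{4} - \frac{2}{6}\right) \left(-7\right) = 2 \left(\frac{3}{4} - \frac{1}{3}\right) \left(-7\right) = 2 \cdot \frac{5}{12} \left(-7\right) = \frac{5}{6} \left(-7\right) = - \frac{35}{6} \approx -5.8333$)
$\left(n{\left(W \right)} + K\right) + 481 = \left(\left(6 + 23\right)^{2} - \frac{35}{6}\right) + 481 = \left(29^{2} - \frac{35}{6}\right) + 481 = \left(841 - \frac{35}{6}\right) + 481 = \frac{5011}{6} + 481 = \frac{7897}{6}$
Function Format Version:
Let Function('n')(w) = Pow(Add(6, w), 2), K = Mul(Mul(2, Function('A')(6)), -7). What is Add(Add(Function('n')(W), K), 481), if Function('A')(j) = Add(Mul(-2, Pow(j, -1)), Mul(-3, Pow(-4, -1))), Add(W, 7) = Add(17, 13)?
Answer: Rational(7897, 6) ≈ 1316.2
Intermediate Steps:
W = 23 (W = Add(-7, Add(17, 13)) = Add(-7, 30) = 23)
Function('A')(j) = Add(Rational(3, 4), Mul(-2, Pow(j, -1))) (Function('A')(j) = Add(Mul(-2, Pow(j, -1)), Mul(-3, Rational(-1, 4))) = Add(Mul(-2, Pow(j, -1)), Rational(3, 4)) = Add(Rational(3, 4), Mul(-2, Pow(j, -1))))
K = Rational(-35, 6) (K = Mul(Mul(2, Add(Rational(3, 4), Mul(-2, Pow(6, -1)))), -7) = Mul(Mul(2, Add(Rational(3, 4), Mul(-2, Rational(1, 6)))), -7) = Mul(Mul(2, Add(Rational(3, 4), Rational(-1, 3))), -7) = Mul(Mul(2, Rational(5, 12)), -7) = Mul(Rational(5, 6), -7) = Rational(-35, 6) ≈ -5.8333)
Add(Add(Function('n')(W), K), 481) = Add(Add(Pow(Add(6, 23), 2), Rational(-35, 6)), 481) = Add(Add(Pow(29, 2), Rational(-35, 6)), 481) = Add(Add(841, Rational(-35, 6)), 481) = Add(Rational(5011, 6), 481) = Rational(7897, 6)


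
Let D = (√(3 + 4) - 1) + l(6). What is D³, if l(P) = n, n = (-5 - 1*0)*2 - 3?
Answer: -3038 + 595*√7 ≈ -1463.8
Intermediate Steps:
n = -13 (n = (-5 + 0)*2 - 3 = -5*2 - 3 = -10 - 3 = -13)
l(P) = -13
D = -14 + √7 (D = (√(3 + 4) - 1) - 13 = (√7 - 1) - 13 = (-1 + √7) - 13 = -14 + √7 ≈ -11.354)
D³ = (-14 + √7)³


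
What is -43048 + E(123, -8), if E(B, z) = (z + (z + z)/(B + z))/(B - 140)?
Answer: -84157904/1955 ≈ -43048.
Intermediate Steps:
E(B, z) = (z + 2*z/(B + z))/(-140 + B) (E(B, z) = (z + (2*z)/(B + z))/(-140 + B) = (z + 2*z/(B + z))/(-140 + B))
-43048 + E(123, -8) = -43048 - 8*(2 + 123 - 8)/(123² - 140*123 - 140*(-8) + 123*(-8)) = -43048 - 8*117/(15129 - 17220 + 1120 - 984) = -43048 - 8*117/(-1955) = -43048 - 8*(-1/1955)*117 = -43048 + 936/1955 = -84157904/1955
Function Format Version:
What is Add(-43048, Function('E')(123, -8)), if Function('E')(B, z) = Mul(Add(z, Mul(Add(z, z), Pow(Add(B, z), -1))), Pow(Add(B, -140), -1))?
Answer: Rational(-84157904, 1955) ≈ -43048.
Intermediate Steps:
Function('E')(B, z) = Mul(Pow(Add(-140, B), -1), Add(z, Mul(2, z, Pow(Add(B, z), -1)))) (Function('E')(B, z) = Mul(Add(z, Mul(Mul(2, z), Pow(Add(B, z), -1))), Pow(Add(-140, B), -1)) = Mul(Add(z, Mul(2, z, Pow(Add(B, z), -1))), Pow(Add(-140, B), -1)) = Mul(Pow(Add(-140, B), -1), Add(z, Mul(2, z, Pow(Add(B, z), -1)))))
Add(-43048, Function('E')(123, -8)) = Add(-43048, Mul(-8, Pow(Add(Pow(123, 2), Mul(-140, 123), Mul(-140, -8), Mul(123, -8)), -1), Add(2, 123, -8))) = Add(-43048, Mul(-8, Pow(Add(15129, -17220, 1120, -984), -1), 117)) = Add(-43048, Mul(-8, Pow(-1955, -1), 117)) = Add(-43048, Mul(-8, Rational(-1, 1955), 117)) = Add(-43048, Rational(936, 1955)) = Rational(-84157904, 1955)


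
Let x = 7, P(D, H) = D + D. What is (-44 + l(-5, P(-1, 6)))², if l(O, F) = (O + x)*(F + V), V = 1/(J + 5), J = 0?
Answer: 56644/25 ≈ 2265.8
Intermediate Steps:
V = ⅕ (V = 1/(0 + 5) = 1/5 = ⅕ ≈ 0.20000)
P(D, H) = 2*D
l(O, F) = (7 + O)*(⅕ + F) (l(O, F) = (O + 7)*(F + ⅕) = (7 + O)*(⅕ + F))
(-44 + l(-5, P(-1, 6)))² = (-44 + (7/5 + 7*(2*(-1)) + (⅕)*(-5) + (2*(-1))*(-5)))² = (-44 + (7/5 + 7*(-2) - 1 - 2*(-5)))² = (-44 + (7/5 - 14 - 1 + 10))² = (-44 - 18/5)² = (-238/5)² = 56644/25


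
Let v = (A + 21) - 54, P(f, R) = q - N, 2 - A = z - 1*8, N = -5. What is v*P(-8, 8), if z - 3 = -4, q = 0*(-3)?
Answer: -110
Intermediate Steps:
q = 0
z = -1 (z = 3 - 4 = -1)
A = 11 (A = 2 - (-1 - 1*8) = 2 - (-1 - 8) = 2 - 1*(-9) = 2 + 9 = 11)
P(f, R) = 5 (P(f, R) = 0 - 1*(-5) = 0 + 5 = 5)
v = -22 (v = (11 + 21) - 54 = 32 - 54 = -22)
v*P(-8, 8) = -22*5 = -110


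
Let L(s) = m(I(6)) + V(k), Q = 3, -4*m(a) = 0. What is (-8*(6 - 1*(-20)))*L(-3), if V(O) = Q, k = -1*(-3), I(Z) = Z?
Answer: -624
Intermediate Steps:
k = 3
m(a) = 0 (m(a) = -¼*0 = 0)
V(O) = 3
L(s) = 3 (L(s) = 0 + 3 = 3)
(-8*(6 - 1*(-20)))*L(-3) = -8*(6 - 1*(-20))*3 = -8*(6 + 20)*3 = -8*26*3 = -208*3 = -624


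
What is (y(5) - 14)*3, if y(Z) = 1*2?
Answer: -36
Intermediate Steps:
y(Z) = 2
(y(5) - 14)*3 = (2 - 14)*3 = -12*3 = -36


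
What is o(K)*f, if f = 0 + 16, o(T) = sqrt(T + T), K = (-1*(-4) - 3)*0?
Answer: 0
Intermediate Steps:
K = 0 (K = (4 - 3)*0 = 1*0 = 0)
o(T) = sqrt(2)*sqrt(T) (o(T) = sqrt(2*T) = sqrt(2)*sqrt(T))
f = 16
o(K)*f = (sqrt(2)*sqrt(0))*16 = (sqrt(2)*0)*16 = 0*16 = 0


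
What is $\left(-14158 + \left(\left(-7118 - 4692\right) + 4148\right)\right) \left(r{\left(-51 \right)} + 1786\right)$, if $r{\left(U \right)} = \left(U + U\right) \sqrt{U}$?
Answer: $-38970520 + 2225640 i \sqrt{51} \approx -3.897 \cdot 10^{7} + 1.5894 \cdot 10^{7} i$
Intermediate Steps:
$r{\left(U \right)} = 2 U^{\frac{3}{2}}$ ($r{\left(U \right)} = 2 U \sqrt{U} = 2 U^{\frac{3}{2}}$)
$\left(-14158 + \left(\left(-7118 - 4692\right) + 4148\right)\right) \left(r{\left(-51 \right)} + 1786\right) = \left(-14158 + \left(\left(-7118 - 4692\right) + 4148\right)\right) \left(2 \left(-51\right)^{\frac{3}{2}} + 1786\right) = \left(-14158 + \left(\left(-7118 - 4692\right) + 4148\right)\right) \left(2 \left(- 51 i \sqrt{51}\right) + 1786\right) = \left(-14158 + \left(-11810 + 4148\right)\right) \left(- 102 i \sqrt{51} + 1786\right) = \left(-14158 - 7662\right) \left(1786 - 102 i \sqrt{51}\right) = - 21820 \left(1786 - 102 i \sqrt{51}\right) = -38970520 + 2225640 i \sqrt{51}$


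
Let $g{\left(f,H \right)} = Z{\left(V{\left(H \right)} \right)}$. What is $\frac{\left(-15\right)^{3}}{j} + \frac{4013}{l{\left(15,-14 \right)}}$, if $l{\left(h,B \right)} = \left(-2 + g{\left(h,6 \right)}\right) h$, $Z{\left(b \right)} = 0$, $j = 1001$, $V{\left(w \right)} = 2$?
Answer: $- \frac{4118263}{30030} \approx -137.14$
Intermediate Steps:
$g{\left(f,H \right)} = 0$
$l{\left(h,B \right)} = - 2 h$ ($l{\left(h,B \right)} = \left(-2 + 0\right) h = - 2 h$)
$\frac{\left(-15\right)^{3}}{j} + \frac{4013}{l{\left(15,-14 \right)}} = \frac{\left(-15\right)^{3}}{1001} + \frac{4013}{\left(-2\right) 15} = \left(-3375\right) \frac{1}{1001} + \frac{4013}{-30} = - \frac{3375}{1001} + 4013 \left(- \frac{1}{30}\right) = - \frac{3375}{1001} - \frac{4013}{30} = - \frac{4118263}{30030}$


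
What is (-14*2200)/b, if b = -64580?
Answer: 1540/3229 ≈ 0.47693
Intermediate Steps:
(-14*2200)/b = -14*2200/(-64580) = -30800*(-1/64580) = 1540/3229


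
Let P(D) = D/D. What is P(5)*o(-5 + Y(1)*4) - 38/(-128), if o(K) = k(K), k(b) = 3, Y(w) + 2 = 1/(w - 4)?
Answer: 211/64 ≈ 3.2969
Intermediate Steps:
Y(w) = -2 + 1/(-4 + w) (Y(w) = -2 + 1/(w - 4) = -2 + 1/(-4 + w))
P(D) = 1
o(K) = 3
P(5)*o(-5 + Y(1)*4) - 38/(-128) = 1*3 - 38/(-128) = 3 - 38*(-1/128) = 3 + 19/64 = 211/64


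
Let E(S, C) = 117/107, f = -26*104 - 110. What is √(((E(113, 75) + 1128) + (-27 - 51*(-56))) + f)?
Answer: 3*√1455414/107 ≈ 33.824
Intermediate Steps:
f = -2814 (f = -2704 - 110 = -2814)
E(S, C) = 117/107 (E(S, C) = 117*(1/107) = 117/107)
√(((E(113, 75) + 1128) + (-27 - 51*(-56))) + f) = √(((117/107 + 1128) + (-27 - 51*(-56))) - 2814) = √((120813/107 + (-27 + 2856)) - 2814) = √((120813/107 + 2829) - 2814) = √(423516/107 - 2814) = √(122418/107) = 3*√1455414/107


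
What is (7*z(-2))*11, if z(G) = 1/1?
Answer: 77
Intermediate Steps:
z(G) = 1 (z(G) = 1*1 = 1)
(7*z(-2))*11 = (7*1)*11 = 7*11 = 77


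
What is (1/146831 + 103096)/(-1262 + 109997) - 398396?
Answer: -2120214481193361/5321889595 ≈ -3.9840e+5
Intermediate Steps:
(1/146831 + 103096)/(-1262 + 109997) - 398396 = (1/146831 + 103096)/108735 - 398396 = (15137688777/146831)*(1/108735) - 398396 = 5045896259/5321889595 - 398396 = -2120214481193361/5321889595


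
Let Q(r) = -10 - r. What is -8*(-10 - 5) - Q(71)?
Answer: 201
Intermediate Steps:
-8*(-10 - 5) - Q(71) = -8*(-10 - 5) - (-10 - 1*71) = -8*(-15) - (-10 - 71) = 120 - 1*(-81) = 120 + 81 = 201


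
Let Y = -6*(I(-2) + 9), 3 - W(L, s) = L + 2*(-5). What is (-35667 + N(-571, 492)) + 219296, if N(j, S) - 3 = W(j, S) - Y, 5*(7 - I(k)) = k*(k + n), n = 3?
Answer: 921572/5 ≈ 1.8431e+5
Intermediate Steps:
I(k) = 7 - k*(3 + k)/5 (I(k) = 7 - k*(k + 3)/5 = 7 - k*(3 + k)/5)
W(L, s) = 13 - L (W(L, s) = 3 - (L + 2*(-5)) = 3 - (L - 10) = 3 - (-10 + L) = 3 + (10 - L) = 13 - L)
Y = -492/5 (Y = -6*((7 - ⅗*(-2) - ⅕*(-2)²) + 9) = -6*((7 + 6/5 - ⅕*4) + 9) = -6*((7 + 6/5 - ⅘) + 9) = -6*(37/5 + 9) = -6*82/5 = -492/5 ≈ -98.400)
N(j, S) = 572/5 - j (N(j, S) = 3 + ((13 - j) - 1*(-492/5)) = 3 + ((13 - j) + 492/5) = 3 + (557/5 - j) = 572/5 - j)
(-35667 + N(-571, 492)) + 219296 = (-35667 + (572/5 - 1*(-571))) + 219296 = (-35667 + (572/5 + 571)) + 219296 = (-35667 + 3427/5) + 219296 = -174908/5 + 219296 = 921572/5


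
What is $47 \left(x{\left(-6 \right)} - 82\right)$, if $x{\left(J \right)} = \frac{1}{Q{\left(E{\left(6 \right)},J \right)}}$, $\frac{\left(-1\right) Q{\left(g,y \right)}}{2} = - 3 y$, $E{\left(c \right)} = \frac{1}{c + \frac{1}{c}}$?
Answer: $- \frac{138791}{36} \approx -3855.3$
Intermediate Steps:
$Q{\left(g,y \right)} = 6 y$ ($Q{\left(g,y \right)} = - 2 \left(- 3 y\right) = 6 y$)
$x{\left(J \right)} = \frac{1}{6 J}$
$47 \left(x{\left(-6 \right)} - 82\right) = 47 \left(\frac{1}{6 \left(-6\right)} - 82\right) = 47 \left(\frac{1}{6} \left(- \frac{1}{6}\right) - 82\right) = 47 \left(- \frac{1}{36} - 82\right) = 47 \left(- \frac{2953}{36}\right) = - \frac{138791}{36}$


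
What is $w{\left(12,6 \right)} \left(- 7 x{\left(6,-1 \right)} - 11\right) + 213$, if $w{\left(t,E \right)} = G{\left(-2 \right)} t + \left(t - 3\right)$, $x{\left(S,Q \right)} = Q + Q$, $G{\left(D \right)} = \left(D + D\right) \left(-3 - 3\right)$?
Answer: $1104$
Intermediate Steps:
$G{\left(D \right)} = - 12 D$ ($G{\left(D \right)} = 2 D \left(-6\right) = - 12 D$)
$x{\left(S,Q \right)} = 2 Q$
$w{\left(t,E \right)} = -3 + 25 t$ ($w{\left(t,E \right)} = \left(-12\right) \left(-2\right) t + \left(t - 3\right) = 24 t + \left(t - 3\right) = 24 t + \left(-3 + t\right) = -3 + 25 t$)
$w{\left(12,6 \right)} \left(- 7 x{\left(6,-1 \right)} - 11\right) + 213 = \left(-3 + 25 \cdot 12\right) \left(- 7 \cdot 2 \left(-1\right) - 11\right) + 213 = \left(-3 + 300\right) \left(\left(-7\right) \left(-2\right) - 11\right) + 213 = 297 \left(14 - 11\right) + 213 = 297 \cdot 3 + 213 = 891 + 213 = 1104$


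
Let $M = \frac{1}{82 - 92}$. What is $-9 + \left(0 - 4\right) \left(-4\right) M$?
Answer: $- \frac{53}{5} \approx -10.6$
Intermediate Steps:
$M = - \frac{1}{10}$ ($M = \frac{1}{-10} = - \frac{1}{10} \approx -0.1$)
$-9 + \left(0 - 4\right) \left(-4\right) M = -9 + \left(0 - 4\right) \left(-4\right) \left(- \frac{1}{10}\right) = -9 + \left(-4\right) \left(-4\right) \left(- \frac{1}{10}\right) = -9 + 16 \left(- \frac{1}{10}\right) = -9 - \frac{8}{5} = - \frac{53}{5}$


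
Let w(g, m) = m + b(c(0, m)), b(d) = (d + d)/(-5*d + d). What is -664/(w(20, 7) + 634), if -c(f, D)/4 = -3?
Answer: -1328/1281 ≈ -1.0367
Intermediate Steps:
c(f, D) = 12 (c(f, D) = -4*(-3) = 12)
b(d) = -½ (b(d) = (2*d)/((-4*d)) = (2*d)*(-1/(4*d)) = -½)
w(g, m) = -½ + m (w(g, m) = m - ½ = -½ + m)
-664/(w(20, 7) + 634) = -664/((-½ + 7) + 634) = -664/(13/2 + 634) = -664/(1281/2) = (2/1281)*(-664) = -1328/1281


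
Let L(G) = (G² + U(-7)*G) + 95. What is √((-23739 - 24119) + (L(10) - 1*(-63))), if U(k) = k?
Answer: I*√47670 ≈ 218.33*I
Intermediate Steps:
L(G) = 95 + G² - 7*G (L(G) = (G² - 7*G) + 95 = 95 + G² - 7*G)
√((-23739 - 24119) + (L(10) - 1*(-63))) = √((-23739 - 24119) + ((95 + 10² - 7*10) - 1*(-63))) = √(-47858 + ((95 + 100 - 70) + 63)) = √(-47858 + (125 + 63)) = √(-47858 + 188) = √(-47670) = I*√47670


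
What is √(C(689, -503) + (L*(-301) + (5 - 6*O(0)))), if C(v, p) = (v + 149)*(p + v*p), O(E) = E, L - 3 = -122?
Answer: 2*I*√72702209 ≈ 17053.0*I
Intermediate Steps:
L = -119 (L = 3 - 122 = -119)
C(v, p) = (149 + v)*(p + p*v)
√(C(689, -503) + (L*(-301) + (5 - 6*O(0)))) = √(-503*(149 + 689² + 150*689) + (-119*(-301) + (5 - 6*0))) = √(-503*(149 + 474721 + 103350) + (35819 + (5 + 0))) = √(-503*578220 + (35819 + 5)) = √(-290844660 + 35824) = √(-290808836) = 2*I*√72702209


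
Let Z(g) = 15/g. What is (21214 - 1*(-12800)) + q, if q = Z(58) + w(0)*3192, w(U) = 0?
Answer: 1972827/58 ≈ 34014.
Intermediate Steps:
q = 15/58 (q = 15/58 + 0*3192 = 15*(1/58) + 0 = 15/58 + 0 = 15/58 ≈ 0.25862)
(21214 - 1*(-12800)) + q = (21214 - 1*(-12800)) + 15/58 = (21214 + 12800) + 15/58 = 34014 + 15/58 = 1972827/58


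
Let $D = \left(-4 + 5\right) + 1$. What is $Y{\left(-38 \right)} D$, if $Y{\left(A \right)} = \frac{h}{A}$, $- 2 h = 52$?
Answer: $\frac{26}{19} \approx 1.3684$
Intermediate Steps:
$h = -26$ ($h = \left(- \frac{1}{2}\right) 52 = -26$)
$Y{\left(A \right)} = - \frac{26}{A}$
$D = 2$ ($D = 1 + 1 = 2$)
$Y{\left(-38 \right)} D = - \frac{26}{-38} \cdot 2 = \left(-26\right) \left(- \frac{1}{38}\right) 2 = \frac{13}{19} \cdot 2 = \frac{26}{19}$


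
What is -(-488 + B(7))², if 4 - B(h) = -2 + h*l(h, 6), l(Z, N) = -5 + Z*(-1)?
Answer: -158404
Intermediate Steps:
l(Z, N) = -5 - Z
B(h) = 6 - h*(-5 - h) (B(h) = 4 - (-2 + h*(-5 - h)) = 4 + (2 - h*(-5 - h)) = 6 - h*(-5 - h))
-(-488 + B(7))² = -(-488 + (6 + 7*(5 + 7)))² = -(-488 + (6 + 7*12))² = -(-488 + (6 + 84))² = -(-488 + 90)² = -1*(-398)² = -1*158404 = -158404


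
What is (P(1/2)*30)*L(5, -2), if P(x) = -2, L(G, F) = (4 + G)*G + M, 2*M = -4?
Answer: -2580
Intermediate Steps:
M = -2 (M = (½)*(-4) = -2)
L(G, F) = -2 + G*(4 + G) (L(G, F) = (4 + G)*G - 2 = G*(4 + G) - 2 = -2 + G*(4 + G))
(P(1/2)*30)*L(5, -2) = (-2*30)*(-2 + 5² + 4*5) = -60*(-2 + 25 + 20) = -60*43 = -2580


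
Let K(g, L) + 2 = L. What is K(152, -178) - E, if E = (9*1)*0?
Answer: -180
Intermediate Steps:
E = 0 (E = 9*0 = 0)
K(g, L) = -2 + L
K(152, -178) - E = (-2 - 178) - 1*0 = -180 + 0 = -180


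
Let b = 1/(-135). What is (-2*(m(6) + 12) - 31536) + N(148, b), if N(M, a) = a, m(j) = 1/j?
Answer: -4260646/135 ≈ -31560.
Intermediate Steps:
b = -1/135 ≈ -0.0074074
m(j) = 1/j
(-2*(m(6) + 12) - 31536) + N(148, b) = (-2*(1/6 + 12) - 31536) - 1/135 = (-2*(⅙ + 12) - 31536) - 1/135 = (-2*73/6 - 31536) - 1/135 = (-73/3 - 31536) - 1/135 = -94681/3 - 1/135 = -4260646/135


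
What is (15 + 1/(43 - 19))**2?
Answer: 130321/576 ≈ 226.25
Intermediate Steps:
(15 + 1/(43 - 19))**2 = (15 + 1/24)**2 = (361/24)**2 = 130321/576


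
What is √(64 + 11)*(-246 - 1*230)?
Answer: -2380*√3 ≈ -4122.3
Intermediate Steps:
√(64 + 11)*(-246 - 1*230) = √75*(-246 - 230) = (5*√3)*(-476) = -2380*√3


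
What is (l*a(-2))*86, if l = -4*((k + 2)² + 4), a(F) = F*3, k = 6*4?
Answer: 1403520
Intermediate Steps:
k = 24
a(F) = 3*F
l = -2720 (l = -4*((24 + 2)² + 4) = -4*(26² + 4) = -4*(676 + 4) = -4*680 = -2720)
(l*a(-2))*86 = -8160*(-2)*86 = -2720*(-6)*86 = 16320*86 = 1403520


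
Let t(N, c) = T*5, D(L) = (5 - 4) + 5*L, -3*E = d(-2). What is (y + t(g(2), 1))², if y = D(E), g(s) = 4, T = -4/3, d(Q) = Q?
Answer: 49/9 ≈ 5.4444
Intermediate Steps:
T = -4/3 (T = -4*⅓ = -4/3 ≈ -1.3333)
E = ⅔ (E = -⅓*(-2) = ⅔ ≈ 0.66667)
D(L) = 1 + 5*L
t(N, c) = -20/3 (t(N, c) = -4/3*5 = -20/3)
y = 13/3 (y = 1 + 5*(⅔) = 1 + 10/3 = 13/3 ≈ 4.3333)
(y + t(g(2), 1))² = (13/3 - 20/3)² = (-7/3)² = 49/9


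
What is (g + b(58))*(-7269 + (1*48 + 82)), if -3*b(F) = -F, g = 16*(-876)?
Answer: 299766610/3 ≈ 9.9922e+7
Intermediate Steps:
g = -14016
b(F) = F/3 (b(F) = -(-1)*F/3 = F/3)
(g + b(58))*(-7269 + (1*48 + 82)) = (-14016 + (1/3)*58)*(-7269 + (1*48 + 82)) = (-14016 + 58/3)*(-7269 + (48 + 82)) = -41990*(-7269 + 130)/3 = -41990/3*(-7139) = 299766610/3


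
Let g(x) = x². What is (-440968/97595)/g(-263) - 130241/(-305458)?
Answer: 879063497148411/2062009060513190 ≈ 0.42631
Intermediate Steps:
(-440968/97595)/g(-263) - 130241/(-305458) = (-440968/97595)/((-263)²) - 130241/(-305458) = -440968*1/97595/69169 - 130241*(-1/305458) = -440968/97595*1/69169 + 130241/305458 = -440968/6750548555 + 130241/305458 = 879063497148411/2062009060513190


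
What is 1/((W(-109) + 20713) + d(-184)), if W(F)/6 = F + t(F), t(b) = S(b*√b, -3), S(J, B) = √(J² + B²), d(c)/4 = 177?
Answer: 20767/477889009 - 12*I*√323755/477889009 ≈ 4.3456e-5 - 1.4288e-5*I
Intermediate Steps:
d(c) = 708 (d(c) = 4*177 = 708)
S(J, B) = √(B² + J²)
t(b) = √(9 + b³) (t(b) = √((-3)² + (b*√b)²) = √(9 + (b^(3/2))²) = √(9 + b³))
W(F) = 6*F + 6*√(9 + F³) (W(F) = 6*(F + √(9 + F³)) = 6*F + 6*√(9 + F³))
1/((W(-109) + 20713) + d(-184)) = 1/(((6*(-109) + 6*√(9 + (-109)³)) + 20713) + 708) = 1/(((-654 + 6*√(9 - 1295029)) + 20713) + 708) = 1/(((-654 + 6*√(-1295020)) + 20713) + 708) = 1/(((-654 + 6*(2*I*√323755)) + 20713) + 708) = 1/(((-654 + 12*I*√323755) + 20713) + 708) = 1/((20059 + 12*I*√323755) + 708) = 1/(20767 + 12*I*√323755)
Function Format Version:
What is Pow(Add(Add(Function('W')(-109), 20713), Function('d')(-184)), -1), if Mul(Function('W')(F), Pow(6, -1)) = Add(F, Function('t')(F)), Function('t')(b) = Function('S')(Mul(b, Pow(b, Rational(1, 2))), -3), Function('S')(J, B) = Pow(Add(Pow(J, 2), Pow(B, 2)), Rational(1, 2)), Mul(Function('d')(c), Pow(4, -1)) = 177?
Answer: Add(Rational(20767, 477889009), Mul(Rational(-12, 477889009), I, Pow(323755, Rational(1, 2)))) ≈ Add(4.3456e-5, Mul(-1.4288e-5, I))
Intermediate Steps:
Function('d')(c) = 708 (Function('d')(c) = Mul(4, 177) = 708)
Function('S')(J, B) = Pow(Add(Pow(B, 2), Pow(J, 2)), Rational(1, 2))
Function('t')(b) = Pow(Add(9, Pow(b, 3)), Rational(1, 2)) (Function('t')(b) = Pow(Add(Pow(-3, 2), Pow(Mul(b, Pow(b, Rational(1, 2))), 2)), Rational(1, 2)) = Pow(Add(9, Pow(Pow(b, Rational(3, 2)), 2)), Rational(1, 2)) = Pow(Add(9, Pow(b, 3)), Rational(1, 2)))
Function('W')(F) = Add(Mul(6, F), Mul(6, Pow(Add(9, Pow(F, 3)), Rational(1, 2)))) (Function('W')(F) = Mul(6, Add(F, Pow(Add(9, Pow(F, 3)), Rational(1, 2)))) = Add(Mul(6, F), Mul(6, Pow(Add(9, Pow(F, 3)), Rational(1, 2)))))
Pow(Add(Add(Function('W')(-109), 20713), Function('d')(-184)), -1) = Pow(Add(Add(Add(Mul(6, -109), Mul(6, Pow(Add(9, Pow(-109, 3)), Rational(1, 2)))), 20713), 708), -1) = Pow(Add(Add(Add(-654, Mul(6, Pow(Add(9, -1295029), Rational(1, 2)))), 20713), 708), -1) = Pow(Add(Add(Add(-654, Mul(6, Pow(-1295020, Rational(1, 2)))), 20713), 708), -1) = Pow(Add(Add(Add(-654, Mul(6, Mul(2, I, Pow(323755, Rational(1, 2))))), 20713), 708), -1) = Pow(Add(Add(Add(-654, Mul(12, I, Pow(323755, Rational(1, 2)))), 20713), 708), -1) = Pow(Add(Add(20059, Mul(12, I, Pow(323755, Rational(1, 2)))), 708), -1) = Pow(Add(20767, Mul(12, I, Pow(323755, Rational(1, 2)))), -1)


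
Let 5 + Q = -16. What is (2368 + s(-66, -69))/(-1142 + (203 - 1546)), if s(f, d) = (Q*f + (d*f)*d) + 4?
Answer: 310468/2485 ≈ 124.94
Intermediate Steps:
Q = -21 (Q = -5 - 16 = -21)
s(f, d) = 4 - 21*f + f*d² (s(f, d) = (-21*f + (d*f)*d) + 4 = (-21*f + f*d²) + 4 = 4 - 21*f + f*d²)
(2368 + s(-66, -69))/(-1142 + (203 - 1546)) = (2368 + (4 - 21*(-66) - 66*(-69)²))/(-1142 + (203 - 1546)) = (2368 + (4 + 1386 - 66*4761))/(-1142 - 1343) = (2368 + (4 + 1386 - 314226))/(-2485) = (2368 - 312836)*(-1/2485) = -310468*(-1/2485) = 310468/2485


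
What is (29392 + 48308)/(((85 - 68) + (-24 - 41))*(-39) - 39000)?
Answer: -925/442 ≈ -2.0928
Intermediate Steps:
(29392 + 48308)/(((85 - 68) + (-24 - 41))*(-39) - 39000) = 77700/((17 - 65)*(-39) - 39000) = 77700/(-48*(-39) - 39000) = 77700/(1872 - 39000) = 77700/(-37128) = 77700*(-1/37128) = -925/442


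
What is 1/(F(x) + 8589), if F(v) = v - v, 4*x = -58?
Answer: 1/8589 ≈ 0.00011643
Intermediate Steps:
x = -29/2 (x = (¼)*(-58) = -29/2 ≈ -14.500)
F(v) = 0
1/(F(x) + 8589) = 1/(0 + 8589) = 1/8589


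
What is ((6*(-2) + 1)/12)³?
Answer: -1331/1728 ≈ -0.77025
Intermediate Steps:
((6*(-2) + 1)/12)³ = ((-12 + 1)*(1/12))³ = (-11*1/12)³ = (-11/12)³ = -1331/1728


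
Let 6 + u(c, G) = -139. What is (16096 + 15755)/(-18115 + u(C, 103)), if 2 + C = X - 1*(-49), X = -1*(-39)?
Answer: -31851/18260 ≈ -1.7443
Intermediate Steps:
X = 39
C = 86 (C = -2 + (39 - 1*(-49)) = -2 + (39 + 49) = -2 + 88 = 86)
u(c, G) = -145 (u(c, G) = -6 - 139 = -145)
(16096 + 15755)/(-18115 + u(C, 103)) = (16096 + 15755)/(-18115 - 145) = 31851/(-18260) = 31851*(-1/18260) = -31851/18260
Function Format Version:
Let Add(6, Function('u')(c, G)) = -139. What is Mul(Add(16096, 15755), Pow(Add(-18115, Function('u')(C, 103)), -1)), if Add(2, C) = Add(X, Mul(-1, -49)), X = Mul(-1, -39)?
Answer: Rational(-31851, 18260) ≈ -1.7443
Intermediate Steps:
X = 39
C = 86 (C = Add(-2, Add(39, Mul(-1, -49))) = Add(-2, Add(39, 49)) = Add(-2, 88) = 86)
Function('u')(c, G) = -145 (Function('u')(c, G) = Add(-6, -139) = -145)
Mul(Add(16096, 15755), Pow(Add(-18115, Function('u')(C, 103)), -1)) = Mul(Add(16096, 15755), Pow(Add(-18115, -145), -1)) = Mul(31851, Pow(-18260, -1)) = Mul(31851, Rational(-1, 18260)) = Rational(-31851, 18260)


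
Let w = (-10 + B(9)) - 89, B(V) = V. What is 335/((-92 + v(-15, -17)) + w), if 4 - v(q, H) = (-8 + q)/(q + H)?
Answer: -10720/5719 ≈ -1.8745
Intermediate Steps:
v(q, H) = 4 - (-8 + q)/(H + q) (v(q, H) = 4 - (-8 + q)/(q + H) = 4 - (-8 + q)/(H + q))
w = -90 (w = (-10 + 9) - 89 = -1 - 89 = -90)
335/((-92 + v(-15, -17)) + w) = 335/((-92 + (8 + 3*(-15) + 4*(-17))/(-17 - 15)) - 90) = 335/((-92 + (8 - 45 - 68)/(-32)) - 90) = 335/((-92 - 1/32*(-105)) - 90) = 335/((-92 + 105/32) - 90) = 335/(-2839/32 - 90) = 335/(-5719/32) = 335*(-32/5719) = -10720/5719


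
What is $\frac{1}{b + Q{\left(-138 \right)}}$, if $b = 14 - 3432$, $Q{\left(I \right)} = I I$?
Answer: $\frac{1}{15626} \approx 6.3996 \cdot 10^{-5}$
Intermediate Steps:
$Q{\left(I \right)} = I^{2}$
$b = -3418$ ($b = 14 - 3432 = -3418$)
$\frac{1}{b + Q{\left(-138 \right)}} = \frac{1}{-3418 + \left(-138\right)^{2}} = \frac{1}{-3418 + 19044} = \frac{1}{15626}$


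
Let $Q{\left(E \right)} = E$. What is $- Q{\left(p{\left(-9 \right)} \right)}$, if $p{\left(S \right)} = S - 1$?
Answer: $10$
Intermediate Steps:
$p{\left(S \right)} = -1 + S$ ($p{\left(S \right)} = S - 1 = -1 + S$)
$- Q{\left(p{\left(-9 \right)} \right)} = - (-1 - 9) = \left(-1\right) \left(-10\right) = 10$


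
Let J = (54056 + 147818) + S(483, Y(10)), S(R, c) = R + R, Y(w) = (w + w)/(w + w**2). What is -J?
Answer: -202840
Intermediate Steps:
Y(w) = 2*w/(w + w**2) (Y(w) = (2*w)/(w + w**2) = 2*w/(w + w**2))
S(R, c) = 2*R
J = 202840 (J = (54056 + 147818) + 2*483 = 201874 + 966 = 202840)
-J = -1*202840 = -202840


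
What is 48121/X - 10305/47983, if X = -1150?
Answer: -2320840693/55180450 ≈ -42.059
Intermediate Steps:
48121/X - 10305/47983 = 48121/(-1150) - 10305/47983 = 48121*(-1/1150) - 10305*1/47983 = -48121/1150 - 10305/47983 = -2320840693/55180450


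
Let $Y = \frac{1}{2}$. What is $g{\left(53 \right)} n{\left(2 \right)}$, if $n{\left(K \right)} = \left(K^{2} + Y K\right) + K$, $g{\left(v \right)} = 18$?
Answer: $126$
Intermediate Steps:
$Y = \frac{1}{2} \approx 0.5$
$n{\left(K \right)} = K^{2} + \frac{3 K}{2}$ ($n{\left(K \right)} = \left(K^{2} + \frac{K}{2}\right) + K = K^{2} + \frac{3 K}{2}$)
$g{\left(53 \right)} n{\left(2 \right)} = 18 \cdot \frac{1}{2} \cdot 2 \left(3 + 2 \cdot 2\right) = 18 \cdot \frac{1}{2} \cdot 2 \left(3 + 4\right) = 18 \cdot \frac{1}{2} \cdot 2 \cdot 7 = 18 \cdot 7 = 126$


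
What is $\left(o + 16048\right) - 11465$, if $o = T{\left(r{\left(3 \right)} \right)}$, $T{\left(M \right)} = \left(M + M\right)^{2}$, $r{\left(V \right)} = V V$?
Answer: $4907$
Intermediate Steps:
$r{\left(V \right)} = V^{2}$
$T{\left(M \right)} = 4 M^{2}$ ($T{\left(M \right)} = \left(2 M\right)^{2} = 4 M^{2}$)
$o = 324$ ($o = 4 \left(3^{2}\right)^{2} = 4 \cdot 9^{2} = 4 \cdot 81 = 324$)
$\left(o + 16048\right) - 11465 = \left(324 + 16048\right) - 11465 = 16372 - 11465 = 4907$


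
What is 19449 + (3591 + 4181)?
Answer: 27221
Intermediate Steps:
19449 + (3591 + 4181) = 19449 + 7772 = 27221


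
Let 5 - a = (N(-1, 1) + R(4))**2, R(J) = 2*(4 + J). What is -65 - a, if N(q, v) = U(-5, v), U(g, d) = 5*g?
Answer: 11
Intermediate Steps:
R(J) = 8 + 2*J
N(q, v) = -25 (N(q, v) = 5*(-5) = -25)
a = -76 (a = 5 - (-25 + (8 + 2*4))**2 = 5 - (-25 + (8 + 8))**2 = 5 - (-25 + 16)**2 = 5 - 1*(-9)**2 = 5 - 1*81 = 5 - 81 = -76)
-65 - a = -65 - 1*(-76) = -65 + 76 = 11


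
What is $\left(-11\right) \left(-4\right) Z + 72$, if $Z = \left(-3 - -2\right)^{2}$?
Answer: $116$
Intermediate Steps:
$Z = 1$ ($Z = \left(-3 + \left(-3 + 5\right)\right)^{2} = \left(-3 + 2\right)^{2} = \left(-1\right)^{2} = 1$)
$\left(-11\right) \left(-4\right) Z + 72 = \left(-11\right) \left(-4\right) 1 + 72 = 44 \cdot 1 + 72 = 44 + 72 = 116$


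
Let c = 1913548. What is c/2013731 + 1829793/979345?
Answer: 5558734553743/1972137386195 ≈ 2.8186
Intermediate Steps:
c/2013731 + 1829793/979345 = 1913548/2013731 + 1829793/979345 = 5558734553743/1972137386195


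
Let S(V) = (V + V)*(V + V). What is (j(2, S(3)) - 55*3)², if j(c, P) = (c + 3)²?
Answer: 19600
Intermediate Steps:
S(V) = 4*V² (S(V) = (2*V)*(2*V) = 4*V²)
j(c, P) = (3 + c)²
(j(2, S(3)) - 55*3)² = ((3 + 2)² - 55*3)² = (5² - 165)² = (25 - 165)² = (-140)² = 19600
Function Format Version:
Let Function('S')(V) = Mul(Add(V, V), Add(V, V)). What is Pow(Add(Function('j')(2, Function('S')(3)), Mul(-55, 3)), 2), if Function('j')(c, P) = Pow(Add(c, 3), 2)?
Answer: 19600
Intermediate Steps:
Function('S')(V) = Mul(4, Pow(V, 2)) (Function('S')(V) = Mul(Mul(2, V), Mul(2, V)) = Mul(4, Pow(V, 2)))
Function('j')(c, P) = Pow(Add(3, c), 2)
Pow(Add(Function('j')(2, Function('S')(3)), Mul(-55, 3)), 2) = Pow(Add(Pow(Add(3, 2), 2), Mul(-55, 3)), 2) = Pow(Add(Pow(5, 2), -165), 2) = Pow(Add(25, -165), 2) = Pow(-140, 2) = 19600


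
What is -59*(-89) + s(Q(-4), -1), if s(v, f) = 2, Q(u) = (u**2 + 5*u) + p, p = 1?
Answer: 5253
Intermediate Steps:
Q(u) = 1 + u**2 + 5*u (Q(u) = (u**2 + 5*u) + 1 = 1 + u**2 + 5*u)
-59*(-89) + s(Q(-4), -1) = -59*(-89) + 2 = 5251 + 2 = 5253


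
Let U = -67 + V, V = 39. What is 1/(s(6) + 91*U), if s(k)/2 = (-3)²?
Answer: -1/2530 ≈ -0.00039526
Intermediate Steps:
U = -28 (U = -67 + 39 = -28)
s(k) = 18 (s(k) = 2*(-3)² = 2*9 = 18)
1/(s(6) + 91*U) = 1/(18 + 91*(-28)) = 1/(18 - 2548) = 1/(-2530) = -1/2530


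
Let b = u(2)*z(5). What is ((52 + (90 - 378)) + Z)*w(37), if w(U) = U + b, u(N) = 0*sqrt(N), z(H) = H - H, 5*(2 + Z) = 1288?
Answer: 3626/5 ≈ 725.20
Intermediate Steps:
Z = 1278/5 (Z = -2 + (1/5)*1288 = -2 + 1288/5 = 1278/5 ≈ 255.60)
z(H) = 0
u(N) = 0
b = 0 (b = 0*0 = 0)
w(U) = U (w(U) = U + 0 = U)
((52 + (90 - 378)) + Z)*w(37) = ((52 + (90 - 378)) + 1278/5)*37 = ((52 - 288) + 1278/5)*37 = (-236 + 1278/5)*37 = (98/5)*37 = 3626/5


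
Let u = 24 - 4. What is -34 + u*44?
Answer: 846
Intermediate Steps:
u = 20
-34 + u*44 = -34 + 20*44 = -34 + 880 = 846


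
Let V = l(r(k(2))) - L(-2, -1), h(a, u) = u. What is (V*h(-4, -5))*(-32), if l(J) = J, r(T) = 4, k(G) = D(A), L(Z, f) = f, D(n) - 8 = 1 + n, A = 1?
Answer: 800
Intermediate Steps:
D(n) = 9 + n (D(n) = 8 + (1 + n) = 9 + n)
k(G) = 10 (k(G) = 9 + 1 = 10)
V = 5 (V = 4 - 1*(-1) = 4 + 1 = 5)
(V*h(-4, -5))*(-32) = (5*(-5))*(-32) = -25*(-32) = 800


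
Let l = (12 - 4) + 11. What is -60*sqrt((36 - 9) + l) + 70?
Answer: 70 - 60*sqrt(46) ≈ -336.94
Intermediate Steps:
l = 19 (l = 8 + 11 = 19)
-60*sqrt((36 - 9) + l) + 70 = -60*sqrt((36 - 9) + 19) + 70 = -60*sqrt(27 + 19) + 70 = -60*sqrt(46) + 70 = 70 - 60*sqrt(46)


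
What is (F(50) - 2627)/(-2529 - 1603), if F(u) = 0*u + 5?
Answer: 1311/2066 ≈ 0.63456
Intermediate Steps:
F(u) = 5 (F(u) = 0 + 5 = 5)
(F(50) - 2627)/(-2529 - 1603) = (5 - 2627)/(-2529 - 1603) = -2622/(-4132) = -2622*(-1/4132) = 1311/2066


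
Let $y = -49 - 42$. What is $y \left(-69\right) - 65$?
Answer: $6214$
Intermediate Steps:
$y = -91$
$y \left(-69\right) - 65 = \left(-91\right) \left(-69\right) - 65 = 6279 - 65 = 6214$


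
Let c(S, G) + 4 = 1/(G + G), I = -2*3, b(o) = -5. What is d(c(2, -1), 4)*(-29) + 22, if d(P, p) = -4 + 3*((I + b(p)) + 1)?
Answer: 1008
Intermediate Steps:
I = -6
c(S, G) = -4 + 1/(2*G) (c(S, G) = -4 + 1/(G + G) = -4 + 1/(2*G))
d(P, p) = -34 (d(P, p) = -4 + 3*((-6 - 5) + 1) = -4 + 3*(-11 + 1) = -4 + 3*(-10) = -4 - 30 = -34)
d(c(2, -1), 4)*(-29) + 22 = -34*(-29) + 22 = 986 + 22 = 1008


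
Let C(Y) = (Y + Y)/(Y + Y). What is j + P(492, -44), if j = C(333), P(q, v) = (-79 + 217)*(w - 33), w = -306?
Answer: -46781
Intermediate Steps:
P(q, v) = -46782 (P(q, v) = (-79 + 217)*(-306 - 33) = 138*(-339) = -46782)
C(Y) = 1 (C(Y) = (2*Y)/((2*Y)) = (2*Y)*(1/(2*Y)) = 1)
j = 1
j + P(492, -44) = 1 - 46782 = -46781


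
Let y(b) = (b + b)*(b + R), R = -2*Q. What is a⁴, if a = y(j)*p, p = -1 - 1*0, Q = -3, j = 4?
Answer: 40960000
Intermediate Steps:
p = -1 (p = -1 + 0 = -1)
R = 6 (R = -2*(-3) = 6)
y(b) = 2*b*(6 + b) (y(b) = (b + b)*(b + 6) = (2*b)*(6 + b) = 2*b*(6 + b))
a = -80 (a = (2*4*(6 + 4))*(-1) = (2*4*10)*(-1) = 80*(-1) = -80)
a⁴ = (-80)⁴ = 40960000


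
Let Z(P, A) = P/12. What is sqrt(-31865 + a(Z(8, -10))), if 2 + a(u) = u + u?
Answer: I*sqrt(286791)/3 ≈ 178.51*I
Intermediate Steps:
Z(P, A) = P/12 (Z(P, A) = P*(1/12) = P/12)
a(u) = -2 + 2*u (a(u) = -2 + (u + u) = -2 + 2*u)
sqrt(-31865 + a(Z(8, -10))) = sqrt(-31865 + (-2 + 2*((1/12)*8))) = sqrt(-31865 + (-2 + 2*(2/3))) = sqrt(-31865 + (-2 + 4/3)) = sqrt(-31865 - 2/3) = sqrt(-95597/3) = I*sqrt(286791)/3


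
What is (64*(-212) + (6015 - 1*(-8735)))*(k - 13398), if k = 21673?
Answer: 9781050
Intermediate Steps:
(64*(-212) + (6015 - 1*(-8735)))*(k - 13398) = (64*(-212) + (6015 - 1*(-8735)))*(21673 - 13398) = (-13568 + (6015 + 8735))*8275 = (-13568 + 14750)*8275 = 1182*8275 = 9781050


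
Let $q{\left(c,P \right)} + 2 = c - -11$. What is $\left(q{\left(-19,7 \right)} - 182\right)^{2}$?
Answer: $36864$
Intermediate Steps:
$q{\left(c,P \right)} = 9 + c$ ($q{\left(c,P \right)} = -2 + \left(c - -11\right) = -2 + \left(c + 11\right) = -2 + \left(11 + c\right) = 9 + c$)
$\left(q{\left(-19,7 \right)} - 182\right)^{2} = \left(\left(9 - 19\right) - 182\right)^{2} = \left(-10 - 182\right)^{2} = \left(-192\right)^{2} = 36864$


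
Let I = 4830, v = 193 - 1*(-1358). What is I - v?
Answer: 3279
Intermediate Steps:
v = 1551 (v = 193 + 1358 = 1551)
I - v = 4830 - 1*1551 = 4830 - 1551 = 3279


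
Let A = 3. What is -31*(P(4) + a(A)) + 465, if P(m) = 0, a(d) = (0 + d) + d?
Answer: 279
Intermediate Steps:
a(d) = 2*d (a(d) = d + d = 2*d)
-31*(P(4) + a(A)) + 465 = -31*(0 + 2*3) + 465 = -31*(0 + 6) + 465 = -31*6 + 465 = -186 + 465 = 279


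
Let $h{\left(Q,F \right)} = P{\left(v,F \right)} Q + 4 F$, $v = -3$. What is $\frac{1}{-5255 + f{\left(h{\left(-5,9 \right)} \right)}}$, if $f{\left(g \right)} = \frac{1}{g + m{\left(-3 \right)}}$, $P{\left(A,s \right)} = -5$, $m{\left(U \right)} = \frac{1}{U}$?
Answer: $- \frac{182}{956407} \approx -0.0001903$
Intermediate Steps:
$h{\left(Q,F \right)} = - 5 Q + 4 F$
$f{\left(g \right)} = \frac{1}{- \frac{1}{3} + g}$ ($f{\left(g \right)} = \frac{1}{g + \frac{1}{-3}} = \frac{1}{g - \frac{1}{3}} = \frac{1}{- \frac{1}{3} + g}$)
$\frac{1}{-5255 + f{\left(h{\left(-5,9 \right)} \right)}} = \frac{1}{-5255 + \frac{3}{-1 + 3 \left(\left(-5\right) \left(-5\right) + 4 \cdot 9\right)}} = \frac{1}{-5255 + \frac{3}{-1 + 3 \left(25 + 36\right)}} = \frac{1}{-5255 + \frac{3}{-1 + 3 \cdot 61}} = \frac{1}{-5255 + \frac{3}{-1 + 183}} = \frac{1}{-5255 + \frac{3}{182}} = \frac{1}{- \frac{956407}{182}} = - \frac{182}{956407}$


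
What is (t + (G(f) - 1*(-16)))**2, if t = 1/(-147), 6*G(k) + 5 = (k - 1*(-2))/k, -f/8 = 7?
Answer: 324612289/1382976 ≈ 234.72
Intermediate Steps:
f = -56 (f = -8*7 = -56)
G(k) = -5/6 + (2 + k)/(6*k) (G(k) = -5/6 + ((k - 1*(-2))/k)/6 = -5/6 + ((k + 2)/k)/6 = -5/6 + ((2 + k)/k)/6 = -5/6 + (2 + k)/(6*k))
t = -1/147 ≈ -0.0068027
(t + (G(f) - 1*(-16)))**2 = (-1/147 + ((1/3)*(1 - 2*(-56))/(-56) - 1*(-16)))**2 = (-1/147 + ((1/3)*(-1/56)*(1 + 112) + 16))**2 = (-1/147 + ((1/3)*(-1/56)*113 + 16))**2 = (-1/147 + (-113/168 + 16))**2 = (-1/147 + 2575/168)**2 = (18017/1176)**2 = 324612289/1382976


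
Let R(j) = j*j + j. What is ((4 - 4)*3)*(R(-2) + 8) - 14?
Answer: -14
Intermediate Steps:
R(j) = j + j**2 (R(j) = j**2 + j = j + j**2)
((4 - 4)*3)*(R(-2) + 8) - 14 = ((4 - 4)*3)*(-2*(1 - 2) + 8) - 14 = (0*3)*(-2*(-1) + 8) - 14 = 0*(2 + 8) - 14 = 0*10 - 14 = 0 - 14 = -14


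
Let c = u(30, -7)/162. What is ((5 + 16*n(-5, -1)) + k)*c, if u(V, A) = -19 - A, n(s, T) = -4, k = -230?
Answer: 578/27 ≈ 21.407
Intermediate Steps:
c = -2/27 (c = (-19 - 1*(-7))/162 = (-19 + 7)*(1/162) = -12*1/162 = -2/27 ≈ -0.074074)
((5 + 16*n(-5, -1)) + k)*c = ((5 + 16*(-4)) - 230)*(-2/27) = ((5 - 64) - 230)*(-2/27) = (-59 - 230)*(-2/27) = -289*(-2/27) = 578/27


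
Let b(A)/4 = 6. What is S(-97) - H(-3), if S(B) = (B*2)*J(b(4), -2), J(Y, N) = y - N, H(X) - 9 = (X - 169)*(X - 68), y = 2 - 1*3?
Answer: -12415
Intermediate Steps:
b(A) = 24 (b(A) = 4*6 = 24)
y = -1 (y = 2 - 3 = -1)
H(X) = 9 + (-169 + X)*(-68 + X) (H(X) = 9 + (X - 169)*(X - 68) = 9 + (-169 + X)*(-68 + X))
J(Y, N) = -1 - N
S(B) = 2*B (S(B) = (B*2)*(-1 - 1*(-2)) = (2*B)*(-1 + 2) = (2*B)*1 = 2*B)
S(-97) - H(-3) = 2*(-97) - (11501 + (-3)² - 237*(-3)) = -194 - (11501 + 9 + 711) = -194 - 1*12221 = -194 - 12221 = -12415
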